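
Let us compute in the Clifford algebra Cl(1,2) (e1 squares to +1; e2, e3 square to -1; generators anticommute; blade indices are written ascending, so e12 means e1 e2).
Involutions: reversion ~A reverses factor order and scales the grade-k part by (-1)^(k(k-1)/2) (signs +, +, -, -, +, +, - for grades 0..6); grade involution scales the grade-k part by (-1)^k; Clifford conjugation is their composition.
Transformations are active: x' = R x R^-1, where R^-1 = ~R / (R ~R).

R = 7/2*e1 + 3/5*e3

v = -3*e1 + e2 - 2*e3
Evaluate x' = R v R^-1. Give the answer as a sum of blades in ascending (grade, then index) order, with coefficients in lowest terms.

~R = 7/2*e1 + 3/5*e3, and R ~R = 1189/100, so R^-1 = ~R / (1189/100).
R v = -93/10 + 7/2*e12 - 26/5*e13 - 3/5*e23
Answer: -2943/1189*e1 - e2 + 1262/1189*e3


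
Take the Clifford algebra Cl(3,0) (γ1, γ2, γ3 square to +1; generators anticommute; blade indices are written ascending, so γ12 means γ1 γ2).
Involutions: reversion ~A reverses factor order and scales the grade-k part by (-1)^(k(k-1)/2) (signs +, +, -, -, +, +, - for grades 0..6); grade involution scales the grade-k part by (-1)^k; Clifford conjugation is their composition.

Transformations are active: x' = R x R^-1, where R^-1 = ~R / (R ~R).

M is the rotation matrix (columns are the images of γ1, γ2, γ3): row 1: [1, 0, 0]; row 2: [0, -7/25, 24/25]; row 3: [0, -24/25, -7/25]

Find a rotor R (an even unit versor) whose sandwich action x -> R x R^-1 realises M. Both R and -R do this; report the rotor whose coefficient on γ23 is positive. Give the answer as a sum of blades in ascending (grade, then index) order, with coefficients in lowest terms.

Method: write R = a + b12*γ12 + b13*γ13 + b23*γ23 with a^2 + b12^2 + b13^2 + b23^2 = 1 (so R^-1 = ~R). Expanding the columns R e_j ~R gives tr M = 4a^2 - 1 and, from the antisymmetric part, M21 - M12 = -4a*b12, M13 - M31 = 4a*b13, M32 - M23 = -4a*b23.
Here tr M = 11/25, so a^2 = (1 + tr M)/4 = 9/25 and a = ±3/5. Taking a = 3/5: M21 - M12 = 0, M13 - M31 = 0, M32 - M23 = -48/25, giving b12 = 0, b13 = 0, b23 = 4/5, i.e. R = 3/5 + 4/5*γ23.
Its γ23 coefficient is already positive.
Answer: 3/5 + 4/5*γ23. Sheet selection: the two-to-one cover makes ±R indistinguishable at the matrix level (trace 11/25), so uniqueness comes from the required sign on γ23.


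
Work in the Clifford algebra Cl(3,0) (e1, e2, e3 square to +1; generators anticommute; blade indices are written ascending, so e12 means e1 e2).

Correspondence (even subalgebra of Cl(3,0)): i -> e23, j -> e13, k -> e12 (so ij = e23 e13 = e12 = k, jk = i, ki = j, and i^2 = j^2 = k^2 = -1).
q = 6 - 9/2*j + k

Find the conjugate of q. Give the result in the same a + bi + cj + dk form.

In blades: q = 6 + e12 - 9/2*e13.
Quaternion conjugation is reversion on the even subalgebra: the scalar is fixed and every grade-2 blade flips sign, giving 6 - e12 + 9/2*e13; translating back:
Answer: 6 + 9/2*j - k


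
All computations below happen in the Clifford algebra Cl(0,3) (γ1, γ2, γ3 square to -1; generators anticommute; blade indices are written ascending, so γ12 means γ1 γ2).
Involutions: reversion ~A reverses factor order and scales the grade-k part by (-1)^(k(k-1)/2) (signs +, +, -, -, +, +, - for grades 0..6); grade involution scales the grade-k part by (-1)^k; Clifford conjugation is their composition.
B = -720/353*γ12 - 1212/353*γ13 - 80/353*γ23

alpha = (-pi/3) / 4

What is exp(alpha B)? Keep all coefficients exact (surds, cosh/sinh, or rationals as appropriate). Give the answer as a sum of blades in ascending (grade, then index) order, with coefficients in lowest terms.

B^2 term by term: the squares give (-720/353)^2*(γ12)^2 + (-1212/353)^2*(γ13)^2 + (-80/353)^2*(γ23)^2 = 518400/124609*(-1) + 1468944/124609*(-1) + 6400/124609*(-1) = -16 (each basis 2-blade squares to minus the product of its generators' squares); cross terms between blades sharing an index anticommute and cancel. So B^2 = -16.
B^2 = -16 — a negative square means the series sums to a rotation: l = 4, alpha*l = -pi/3, so exp(alpha B) = cos(-pi/3) + (sin(-pi/3)/4)*B = 1/2 + (-sqrt(3)/8)*B.
Answer: 1/2 + 90*sqrt(3)/353*γ12 + 303*sqrt(3)/706*γ13 + 10*sqrt(3)/353*γ23


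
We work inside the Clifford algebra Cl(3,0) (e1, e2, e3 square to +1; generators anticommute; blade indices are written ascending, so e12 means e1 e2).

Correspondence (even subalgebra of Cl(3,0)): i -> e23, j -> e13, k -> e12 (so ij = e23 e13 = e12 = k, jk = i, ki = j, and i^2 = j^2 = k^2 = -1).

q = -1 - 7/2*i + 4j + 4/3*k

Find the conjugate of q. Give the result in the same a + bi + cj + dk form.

In blades: q = -1 + 4/3*e12 + 4*e13 - 7/2*e23.
Quaternion conjugation is reversion on the even subalgebra: the scalar is fixed and every grade-2 blade flips sign, giving -1 - 4/3*e12 - 4*e13 + 7/2*e23; translating back:
Answer: -1 + 7/2*i - 4j - 4/3*k


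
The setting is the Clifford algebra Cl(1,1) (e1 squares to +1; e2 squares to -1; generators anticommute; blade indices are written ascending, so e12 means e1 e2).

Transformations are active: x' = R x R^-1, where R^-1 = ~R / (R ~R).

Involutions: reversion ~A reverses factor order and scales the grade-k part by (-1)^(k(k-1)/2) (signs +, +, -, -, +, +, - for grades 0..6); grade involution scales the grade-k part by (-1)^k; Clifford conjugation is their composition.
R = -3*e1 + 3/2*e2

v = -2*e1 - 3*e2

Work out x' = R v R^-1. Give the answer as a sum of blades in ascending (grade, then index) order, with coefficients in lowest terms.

~R = -3*e1 + 3/2*e2, and R ~R = 27/4, so R^-1 = ~R / (27/4).
R v = 21/2 + 12*e12
Answer: -22/3*e1 + 23/3*e2


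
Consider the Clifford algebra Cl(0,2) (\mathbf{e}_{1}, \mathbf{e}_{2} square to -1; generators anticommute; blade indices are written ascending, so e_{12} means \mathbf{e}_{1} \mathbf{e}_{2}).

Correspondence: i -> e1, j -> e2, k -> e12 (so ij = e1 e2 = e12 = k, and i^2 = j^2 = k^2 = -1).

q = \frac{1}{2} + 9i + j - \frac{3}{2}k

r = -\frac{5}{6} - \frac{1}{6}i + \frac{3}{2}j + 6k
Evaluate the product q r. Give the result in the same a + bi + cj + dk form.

In blades: q = \frac{1}{2} + 9 e_{1} + e_{2} - \frac{3}{2} e_{12}, r = -\frac{5}{6} - \frac{1}{6} e_{1} + \frac{3}{2} e_{2} + 6 e_{12}.
Distribute q over r term by term (generator squares from the signature, products reordered to ascending indices): (\frac{1}{2})*r = -\frac{5}{12} - \frac{1}{12} e_{1} + \frac{3}{4} e_{2} + 3 e_{12}; (9 e_{1})*r = \frac{3}{2} - \frac{15}{2} e_{1} - 54 e_{2} + \frac{27}{2} e_{12}; (e_{2})*r = -\frac{3}{2} + 6 e_{1} - \frac{5}{6} e_{2} + \frac{1}{6} e_{12}; (-\frac{3}{2} e_{12})*r = 9 + \frac{9}{4} e_{1} + \frac{1}{4} e_{2} + \frac{5}{4} e_{12}.
Sum: \frac{103}{12} + \frac{2}{3} e_{1} - \frac{323}{6} e_{2} + \frac{215}{12} e_{12}; translating back through the correspondence:
Answer: \frac{103}{12} + \frac{2}{3}i - \frac{323}{6}j + \frac{215}{12}k


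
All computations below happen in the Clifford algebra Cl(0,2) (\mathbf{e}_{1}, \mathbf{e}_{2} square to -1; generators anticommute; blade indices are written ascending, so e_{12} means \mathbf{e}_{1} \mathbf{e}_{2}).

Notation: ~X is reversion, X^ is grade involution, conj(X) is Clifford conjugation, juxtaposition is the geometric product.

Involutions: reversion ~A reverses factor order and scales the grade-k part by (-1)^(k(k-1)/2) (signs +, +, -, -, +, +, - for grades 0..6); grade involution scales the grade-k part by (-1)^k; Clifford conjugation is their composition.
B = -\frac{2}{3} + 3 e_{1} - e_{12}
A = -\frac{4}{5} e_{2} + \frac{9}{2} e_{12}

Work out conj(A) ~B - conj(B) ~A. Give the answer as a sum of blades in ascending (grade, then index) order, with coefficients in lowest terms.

first term: \frac{9}{2} + \frac{4}{5} e_{1} - \frac{421}{30} e_{2} + \frac{3}{5} e_{12}
second term: \frac{9}{2} + \frac{4}{5} e_{1} - \frac{389}{30} e_{2} + \frac{27}{5} e_{12}
Answer: -\frac{16}{15} e_{2} - \frac{24}{5} e_{12}


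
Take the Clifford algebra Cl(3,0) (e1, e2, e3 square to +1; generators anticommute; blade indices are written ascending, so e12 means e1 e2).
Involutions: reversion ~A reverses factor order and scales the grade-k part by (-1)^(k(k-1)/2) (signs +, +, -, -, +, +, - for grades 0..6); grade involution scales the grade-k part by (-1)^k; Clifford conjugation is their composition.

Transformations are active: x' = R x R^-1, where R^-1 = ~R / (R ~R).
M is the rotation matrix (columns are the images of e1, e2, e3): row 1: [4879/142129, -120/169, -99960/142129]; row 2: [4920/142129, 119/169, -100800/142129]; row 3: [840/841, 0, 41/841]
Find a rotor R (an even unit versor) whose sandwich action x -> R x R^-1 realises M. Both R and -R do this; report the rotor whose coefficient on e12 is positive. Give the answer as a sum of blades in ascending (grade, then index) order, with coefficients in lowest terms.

Method: write R = a + b12*e12 + b13*e13 + b23*e23 with a^2 + b12^2 + b13^2 + b23^2 = 1 (so R^-1 = ~R). Expanding the columns R e_j ~R gives tr M = 4a^2 - 1 and, from the antisymmetric part, M21 - M12 = -4a*b12, M13 - M31 = 4a*b13, M32 - M23 = -4a*b23.
Here tr M = 111887/142129, so a^2 = (1 + tr M)/4 = 63504/142129 and a = ±252/377. Taking a = 252/377: M21 - M12 = 105840/142129, M13 - M31 = -241920/142129, M32 - M23 = 100800/142129, giving b12 = -105/377, b13 = -240/377, b23 = -100/377, i.e. R = 252/377 - 105/377*e12 - 240/377*e13 - 100/377*e23.
Its e12 coefficient is negative, so report the other preimage -R.
Answer: -252/377 + 105/377*e12 + 240/377*e13 + 100/377*e23. Uniqueness: Spin(3) -> SO(3) maps R and -R to the same rotation of trace 111887/142129; fixing the sign of the e12 coefficient removes the ambiguity.


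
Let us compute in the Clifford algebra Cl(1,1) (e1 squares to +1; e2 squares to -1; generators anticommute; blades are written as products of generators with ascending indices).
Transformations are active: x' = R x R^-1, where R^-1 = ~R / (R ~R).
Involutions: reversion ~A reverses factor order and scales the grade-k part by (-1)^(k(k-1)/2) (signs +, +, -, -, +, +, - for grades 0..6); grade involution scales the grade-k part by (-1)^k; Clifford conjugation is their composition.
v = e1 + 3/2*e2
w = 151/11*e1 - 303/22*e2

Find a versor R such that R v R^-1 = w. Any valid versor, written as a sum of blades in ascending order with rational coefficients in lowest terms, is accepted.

Equal squares first: v^2 = w^2 = -5/4. Then v + w = 162/11*e1 - 135/11*e2 is a versor taking v to w, provided it is invertible.
Answer: 162/11*e1 - 135/11*e2


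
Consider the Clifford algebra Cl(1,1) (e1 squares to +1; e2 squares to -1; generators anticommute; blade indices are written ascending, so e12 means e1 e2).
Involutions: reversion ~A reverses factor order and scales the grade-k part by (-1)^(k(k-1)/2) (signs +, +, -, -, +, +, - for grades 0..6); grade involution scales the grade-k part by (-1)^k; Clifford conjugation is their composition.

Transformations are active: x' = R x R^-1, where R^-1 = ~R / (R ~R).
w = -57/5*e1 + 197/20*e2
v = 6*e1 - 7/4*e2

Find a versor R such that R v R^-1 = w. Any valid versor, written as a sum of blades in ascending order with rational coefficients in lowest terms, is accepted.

A norm check does it: q(v) = q(w) = 527/16, hence R = v + w = -27/5*e1 + 81/10*e2 realises the map — parallel part kept, (v - w)/2 negated, v carried to w.
Answer: -27/5*e1 + 81/10*e2


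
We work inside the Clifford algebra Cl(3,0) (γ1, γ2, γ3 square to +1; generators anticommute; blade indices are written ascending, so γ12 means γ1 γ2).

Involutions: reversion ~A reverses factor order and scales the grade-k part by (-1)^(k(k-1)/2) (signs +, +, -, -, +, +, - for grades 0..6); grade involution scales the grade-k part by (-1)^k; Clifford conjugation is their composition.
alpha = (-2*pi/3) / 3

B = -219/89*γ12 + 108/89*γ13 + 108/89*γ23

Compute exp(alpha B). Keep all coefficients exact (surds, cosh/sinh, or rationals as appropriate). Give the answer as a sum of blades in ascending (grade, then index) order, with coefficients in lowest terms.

B^2 term by term: the squares give (-219/89)^2*(γ12)^2 + (108/89)^2*(γ13)^2 + (108/89)^2*(γ23)^2 = 47961/7921*(-1) + 11664/7921*(-1) + 11664/7921*(-1) = -9 (each basis 2-blade squares to minus the product of its generators' squares); cross terms between blades sharing an index anticommute and cancel. So B^2 = -9.
B^2 = -9 — circular case — the even/odd split gives cos and sin: l = 3, alpha*l = -2*pi/3, so exp(alpha B) = cos(-2*pi/3) + (sin(-2*pi/3)/3)*B = -1/2 + (-sqrt(3)/6)*B.
Answer: -1/2 + 73*sqrt(3)/178*γ12 - 18*sqrt(3)/89*γ13 - 18*sqrt(3)/89*γ23


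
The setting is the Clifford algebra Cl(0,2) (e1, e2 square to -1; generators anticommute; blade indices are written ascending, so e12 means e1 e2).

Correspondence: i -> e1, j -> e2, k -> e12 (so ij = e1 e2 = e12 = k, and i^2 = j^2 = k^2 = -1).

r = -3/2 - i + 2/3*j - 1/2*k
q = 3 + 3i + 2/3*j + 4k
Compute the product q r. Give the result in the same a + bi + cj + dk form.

In blades: q = 3 + 3*e1 + 2/3*e2 + 4*e12, r = -3/2 - e1 + 2/3*e2 - 1/2*e12.
Distribute q over r term by term (generator squares from the signature, products reordered to ascending indices): (3)*r = -9/2 - 3*e1 + 2*e2 - 3/2*e12; (3*e1)*r = 3 - 9/2*e1 + 3/2*e2 + 2*e12; (2/3*e2)*r = -4/9 - 1/3*e1 - e2 + 2/3*e12; (4*e12)*r = 2 - 8/3*e1 - 4*e2 - 6*e12.
Sum: 1/18 - 21/2*e1 - 3/2*e2 - 29/6*e12; translating back through the correspondence:
Answer: 1/18 - 21/2*i - 3/2*j - 29/6*k


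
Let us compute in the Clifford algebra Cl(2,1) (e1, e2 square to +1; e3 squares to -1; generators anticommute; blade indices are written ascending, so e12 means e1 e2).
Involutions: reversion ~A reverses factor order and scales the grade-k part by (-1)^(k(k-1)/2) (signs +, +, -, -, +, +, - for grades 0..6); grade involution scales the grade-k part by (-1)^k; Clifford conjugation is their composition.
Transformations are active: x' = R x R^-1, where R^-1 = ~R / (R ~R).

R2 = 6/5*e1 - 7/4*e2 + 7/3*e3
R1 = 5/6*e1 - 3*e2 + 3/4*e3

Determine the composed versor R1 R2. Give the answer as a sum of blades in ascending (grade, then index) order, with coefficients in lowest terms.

Distribute over the terms of R1 (each basis-blade product reordered to ascending indices, repeated generators contracted through their squares):
(5/6*e1) R2 = 1 - 35/24*e12 + 35/18*e13
(-3*e2) R2 = 21/4 + 18/5*e12 - 7*e23
(3/4*e3) R2 = -7/4 - 9/10*e13 + 21/16*e23
Summing the partial products and collecting blades:
Answer: 9/2 + 257/120*e12 + 47/45*e13 - 91/16*e23


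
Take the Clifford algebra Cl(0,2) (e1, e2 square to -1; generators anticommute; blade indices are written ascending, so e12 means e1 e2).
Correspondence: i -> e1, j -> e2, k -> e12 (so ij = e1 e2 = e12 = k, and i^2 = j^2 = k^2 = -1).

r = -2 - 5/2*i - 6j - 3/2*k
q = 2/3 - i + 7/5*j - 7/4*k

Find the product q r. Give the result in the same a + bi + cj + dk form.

In blades: q = 2/3 - e1 + 7/5*e2 - 7/4*e12, r = -2 - 5/2*e1 - 6*e2 - 3/2*e12.
Distribute q over r term by term (generator squares from the signature, products reordered to ascending indices): (2/3)*r = -4/3 - 5/3*e1 - 4*e2 - e12; (-e1)*r = -5/2 + 2*e1 - 3/2*e2 + 6*e12; (7/5*e2)*r = 42/5 - 21/10*e1 - 14/5*e2 + 7/2*e12; (-7/4*e12)*r = -21/8 - 21/2*e1 + 35/8*e2 + 7/2*e12.
Sum: 233/120 - 184/15*e1 - 157/40*e2 + 12*e12; translating back through the correspondence:
Answer: 233/120 - 184/15*i - 157/40*j + 12k


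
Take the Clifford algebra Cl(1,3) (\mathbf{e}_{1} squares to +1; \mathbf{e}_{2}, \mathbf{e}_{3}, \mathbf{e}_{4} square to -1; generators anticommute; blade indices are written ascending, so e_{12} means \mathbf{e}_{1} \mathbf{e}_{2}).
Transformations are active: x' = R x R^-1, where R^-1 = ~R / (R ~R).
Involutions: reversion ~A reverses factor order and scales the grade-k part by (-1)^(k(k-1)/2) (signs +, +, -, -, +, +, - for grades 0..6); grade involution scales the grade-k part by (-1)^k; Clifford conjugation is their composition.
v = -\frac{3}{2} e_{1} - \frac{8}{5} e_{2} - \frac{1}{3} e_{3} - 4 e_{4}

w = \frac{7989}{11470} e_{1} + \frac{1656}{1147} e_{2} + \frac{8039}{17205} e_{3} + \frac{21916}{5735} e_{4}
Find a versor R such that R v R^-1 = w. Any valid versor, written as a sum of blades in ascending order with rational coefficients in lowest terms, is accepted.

R = v + w = -\frac{4608}{5735} e_{1} - \frac{896}{5735} e_{2} + \frac{768}{5735} e_{3} - \frac{1024}{5735} e_{4} works: the equal norms (-\frac{14779}{900}) guarantee its sandwich swaps v into w.
Answer: -\frac{4608}{5735} e_{1} - \frac{896}{5735} e_{2} + \frac{768}{5735} e_{3} - \frac{1024}{5735} e_{4}


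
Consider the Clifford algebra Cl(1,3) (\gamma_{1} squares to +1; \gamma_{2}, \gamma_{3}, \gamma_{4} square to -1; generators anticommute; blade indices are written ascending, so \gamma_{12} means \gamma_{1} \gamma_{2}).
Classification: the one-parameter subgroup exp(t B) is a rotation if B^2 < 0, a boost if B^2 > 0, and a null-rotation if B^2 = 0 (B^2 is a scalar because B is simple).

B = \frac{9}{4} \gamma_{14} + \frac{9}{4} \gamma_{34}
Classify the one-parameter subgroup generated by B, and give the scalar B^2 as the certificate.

B^2 term by term: the squares give (\frac{9}{4})^2*(\gamma_{14})^2 + (\frac{9}{4})^2*(\gamma_{34})^2 = \frac{81}{16}*(+1) + \frac{81}{16}*(-1) = 0 (each basis 2-blade squares to minus the product of its generators' squares); cross terms between blades sharing an index anticommute and cancel. So B^2 = 0.
Answer: null-rotation, certificate B^2 = 0. Certificate logic: 0 is a conjugation-invariant scalar, so its sign fixes rotation versus boost versus null-rotation outright.


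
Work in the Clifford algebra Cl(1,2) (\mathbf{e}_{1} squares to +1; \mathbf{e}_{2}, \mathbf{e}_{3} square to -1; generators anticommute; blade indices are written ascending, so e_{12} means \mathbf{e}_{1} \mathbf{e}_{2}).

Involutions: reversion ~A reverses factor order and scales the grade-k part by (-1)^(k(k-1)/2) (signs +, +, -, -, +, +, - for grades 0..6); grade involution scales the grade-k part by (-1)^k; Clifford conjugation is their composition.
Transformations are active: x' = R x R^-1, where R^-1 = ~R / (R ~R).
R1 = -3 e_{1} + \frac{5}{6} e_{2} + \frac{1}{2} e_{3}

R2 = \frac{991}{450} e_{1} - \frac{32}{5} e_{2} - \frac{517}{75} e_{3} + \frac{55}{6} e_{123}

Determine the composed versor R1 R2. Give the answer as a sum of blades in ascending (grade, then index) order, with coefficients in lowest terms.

Distribute over the terms of R1 (each basis-blade product reordered to ascending indices, repeated generators contracted through their squares):
(-3 e_{1}) R2 = -\frac{991}{150} + \frac{96}{5} e_{12} + \frac{517}{25} e_{13} - \frac{55}{2} e_{23}
(\frac{5}{6} e_{2}) R2 = \frac{16}{3} - \frac{991}{540} e_{12} + \frac{275}{36} e_{13} - \frac{517}{90} e_{23}
(\frac{1}{2} e_{3}) R2 = \frac{517}{150} - \frac{55}{12} e_{12} - \frac{991}{900} e_{13} + \frac{16}{5} e_{23}
Summing the partial products and collecting blades:
Answer: \frac{163}{75} + \frac{3451}{270} e_{12} + \frac{6124}{225} e_{13} - \frac{1352}{45} e_{23}


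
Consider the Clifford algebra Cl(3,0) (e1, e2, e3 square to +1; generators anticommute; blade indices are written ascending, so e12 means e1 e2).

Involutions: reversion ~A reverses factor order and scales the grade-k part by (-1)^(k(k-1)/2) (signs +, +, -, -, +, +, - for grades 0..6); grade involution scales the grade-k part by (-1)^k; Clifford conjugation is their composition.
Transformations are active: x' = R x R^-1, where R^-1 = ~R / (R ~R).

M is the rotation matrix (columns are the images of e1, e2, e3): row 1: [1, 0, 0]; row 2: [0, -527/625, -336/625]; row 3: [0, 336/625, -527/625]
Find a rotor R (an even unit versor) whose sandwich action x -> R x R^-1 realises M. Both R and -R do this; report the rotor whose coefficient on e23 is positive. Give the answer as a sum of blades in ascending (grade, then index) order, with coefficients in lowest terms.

Method: write R = a + b12*e12 + b13*e13 + b23*e23 with a^2 + b12^2 + b13^2 + b23^2 = 1 (so R^-1 = ~R). Expanding the columns R e_j ~R gives tr M = 4a^2 - 1 and, from the antisymmetric part, M21 - M12 = -4a*b12, M13 - M31 = 4a*b13, M32 - M23 = -4a*b23.
Here tr M = -429/625, so a^2 = (1 + tr M)/4 = 49/625 and a = ±7/25. Taking a = 7/25: M21 - M12 = 0, M13 - M31 = 0, M32 - M23 = 672/625, giving b12 = 0, b13 = 0, b23 = -24/25, i.e. R = 7/25 - 24/25*e23.
Its e23 coefficient is negative, so report the other preimage -R.
Answer: -7/25 + 24/25*e23. Uniqueness: Spin(3) -> SO(3) maps R and -R to the same rotation of trace -429/625; fixing the sign of the e23 coefficient removes the ambiguity.


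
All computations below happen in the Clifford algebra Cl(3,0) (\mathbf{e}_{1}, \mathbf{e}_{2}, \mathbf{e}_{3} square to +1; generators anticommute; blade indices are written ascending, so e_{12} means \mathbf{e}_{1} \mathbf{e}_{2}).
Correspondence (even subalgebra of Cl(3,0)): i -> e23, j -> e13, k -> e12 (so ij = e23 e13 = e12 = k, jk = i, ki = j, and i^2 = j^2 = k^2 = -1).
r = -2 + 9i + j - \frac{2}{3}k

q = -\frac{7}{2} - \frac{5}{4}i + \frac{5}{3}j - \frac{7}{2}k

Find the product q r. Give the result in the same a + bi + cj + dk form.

In blades: q = -\frac{7}{2} - \frac{7}{2} e_{12} + \frac{5}{3} e_{13} - \frac{5}{4} e_{23}, r = -2 - \frac{2}{3} e_{12} + e_{13} + 9 e_{23}.
Distribute q over r term by term (generator squares from the signature, products reordered to ascending indices): (-\frac{7}{2})*r = 7 + \frac{7}{3} e_{12} - \frac{7}{2} e_{13} - \frac{63}{2} e_{23}; (-\frac{7}{2} e_{12})*r = -\frac{7}{3} + 7 e_{12} - \frac{63}{2} e_{13} + \frac{7}{2} e_{23}; (\frac{5}{3} e_{13})*r = -\frac{5}{3} - 15 e_{12} - \frac{10}{3} e_{13} - \frac{10}{9} e_{23}; (-\frac{5}{4} e_{23})*r = \frac{45}{4} - \frac{5}{4} e_{12} - \frac{5}{6} e_{13} + \frac{5}{2} e_{23}.
Sum: \frac{57}{4} - \frac{83}{12} e_{12} - \frac{235}{6} e_{13} - \frac{479}{18} e_{23}; translating back through the correspondence:
Answer: \frac{57}{4} - \frac{479}{18}i - \frac{235}{6}j - \frac{83}{12}k


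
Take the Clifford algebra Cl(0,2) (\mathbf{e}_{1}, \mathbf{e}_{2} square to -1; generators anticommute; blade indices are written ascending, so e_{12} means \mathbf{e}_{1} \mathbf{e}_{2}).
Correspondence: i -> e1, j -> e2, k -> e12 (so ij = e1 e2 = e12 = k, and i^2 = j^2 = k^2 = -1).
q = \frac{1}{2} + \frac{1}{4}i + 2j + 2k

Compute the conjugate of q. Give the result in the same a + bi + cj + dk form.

In blades: q = \frac{1}{2} + \frac{1}{4} e_{1} + 2 e_{2} + 2 e_{12}.
Conjugation here is Clifford conjugation: the scalar is fixed and the grade-1 and grade-2 blades all flip sign, giving \frac{1}{2} - \frac{1}{4} e_{1} - 2 e_{2} - 2 e_{12}; translating back:
Answer: \frac{1}{2} - \frac{1}{4}i - 2j - 2k


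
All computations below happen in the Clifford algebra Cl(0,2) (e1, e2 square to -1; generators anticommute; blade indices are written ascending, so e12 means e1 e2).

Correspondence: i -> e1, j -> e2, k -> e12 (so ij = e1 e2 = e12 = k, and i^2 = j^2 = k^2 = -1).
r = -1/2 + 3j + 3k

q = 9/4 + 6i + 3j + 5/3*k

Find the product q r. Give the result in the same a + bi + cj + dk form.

In blades: q = 9/4 + 6*e1 + 3*e2 + 5/3*e12, r = -1/2 + 3*e2 + 3*e12.
Distribute q over r term by term (generator squares from the signature, products reordered to ascending indices): (9/4)*r = -9/8 + 27/4*e2 + 27/4*e12; (6*e1)*r = -3*e1 - 18*e2 + 18*e12; (3*e2)*r = -9 + 9*e1 - 3/2*e2; (5/3*e12)*r = -5 - 5*e1 - 5/6*e12.
Sum: -121/8 + e1 - 51/4*e2 + 287/12*e12; translating back through the correspondence:
Answer: -121/8 + i - 51/4*j + 287/12*k


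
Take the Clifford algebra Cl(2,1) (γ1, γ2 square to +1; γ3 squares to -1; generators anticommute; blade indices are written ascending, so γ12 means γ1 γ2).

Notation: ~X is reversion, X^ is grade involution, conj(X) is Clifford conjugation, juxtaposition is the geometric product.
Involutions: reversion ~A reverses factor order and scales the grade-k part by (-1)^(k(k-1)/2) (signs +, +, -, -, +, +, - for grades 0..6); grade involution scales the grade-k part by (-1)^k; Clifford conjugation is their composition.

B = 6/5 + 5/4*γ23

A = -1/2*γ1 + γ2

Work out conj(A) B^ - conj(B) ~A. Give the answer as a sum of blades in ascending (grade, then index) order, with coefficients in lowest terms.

first term: 3/5*γ1 - 6/5*γ2 - 5/4*γ3 + 5/8*γ123
second term: -3/5*γ1 + 6/5*γ2 + 5/4*γ3 + 5/8*γ123
Answer: 6/5*γ1 - 12/5*γ2 - 5/2*γ3


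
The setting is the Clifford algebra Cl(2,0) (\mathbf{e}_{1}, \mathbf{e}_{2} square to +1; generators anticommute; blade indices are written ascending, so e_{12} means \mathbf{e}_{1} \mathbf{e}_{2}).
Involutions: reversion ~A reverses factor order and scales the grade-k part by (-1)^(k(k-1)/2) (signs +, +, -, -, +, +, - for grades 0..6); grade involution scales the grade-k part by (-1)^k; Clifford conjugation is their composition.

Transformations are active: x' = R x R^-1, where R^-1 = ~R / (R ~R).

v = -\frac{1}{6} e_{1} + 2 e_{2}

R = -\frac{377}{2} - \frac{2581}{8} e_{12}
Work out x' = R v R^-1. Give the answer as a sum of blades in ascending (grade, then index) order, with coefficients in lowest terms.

~R = -\frac{377}{2} + \frac{2581}{8} e_{12}, and R ~R = \frac{8935625}{64}, so R^-1 = ~R / (\frac{8935625}{64}).
R v = -\frac{3683}{6} e_{1} - \frac{20677}{48} e_{2}
Answer: \frac{38763}{21250} e_{1} - \frac{26674}{31875} e_{2}


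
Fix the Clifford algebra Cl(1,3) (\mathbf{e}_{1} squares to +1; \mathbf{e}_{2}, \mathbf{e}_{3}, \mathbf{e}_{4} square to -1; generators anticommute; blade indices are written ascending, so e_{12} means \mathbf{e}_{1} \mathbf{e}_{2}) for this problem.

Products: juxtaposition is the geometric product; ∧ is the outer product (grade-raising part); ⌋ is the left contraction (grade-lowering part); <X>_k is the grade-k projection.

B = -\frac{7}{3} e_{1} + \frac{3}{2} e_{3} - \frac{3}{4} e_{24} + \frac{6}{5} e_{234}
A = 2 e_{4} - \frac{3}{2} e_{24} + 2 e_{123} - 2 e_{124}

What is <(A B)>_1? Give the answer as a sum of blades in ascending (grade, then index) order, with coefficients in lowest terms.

step 1: -\frac{9}{8} - \frac{3}{2} e_{1} - \frac{3}{2} e_{2} - \frac{9}{5} e_{3} - 3 e_{12} - \frac{12}{5} e_{13} + \frac{34}{15} e_{14} - \frac{106}{15} e_{23} + \frac{14}{3} e_{24} - 3 e_{34} + \frac{7}{2} e_{124} - \frac{3}{2} e_{134} + \frac{9}{4} e_{234} + 3 e_{1234}
step 2: -\frac{3}{2} e_{1} - \frac{3}{2} e_{2} - \frac{9}{5} e_{3}
Answer: -\frac{3}{2} e_{1} - \frac{3}{2} e_{2} - \frac{9}{5} e_{3}


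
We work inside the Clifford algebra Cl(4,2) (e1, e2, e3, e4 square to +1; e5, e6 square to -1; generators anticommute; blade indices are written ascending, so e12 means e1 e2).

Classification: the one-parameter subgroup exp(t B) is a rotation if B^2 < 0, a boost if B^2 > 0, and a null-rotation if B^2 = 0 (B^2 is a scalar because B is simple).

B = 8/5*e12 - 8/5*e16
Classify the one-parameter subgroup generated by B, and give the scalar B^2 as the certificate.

B^2 term by term: the squares give (8/5)^2*(e12)^2 + (-8/5)^2*(e16)^2 = 64/25*(-1) + 64/25*(+1) = 0 (each basis 2-blade squares to minus the product of its generators' squares); cross terms between blades sharing an index anticommute and cancel. So B^2 = 0.
Answer: null-rotation, certificate B^2 = 0. The class reads off the invariant scalar 0 directly.


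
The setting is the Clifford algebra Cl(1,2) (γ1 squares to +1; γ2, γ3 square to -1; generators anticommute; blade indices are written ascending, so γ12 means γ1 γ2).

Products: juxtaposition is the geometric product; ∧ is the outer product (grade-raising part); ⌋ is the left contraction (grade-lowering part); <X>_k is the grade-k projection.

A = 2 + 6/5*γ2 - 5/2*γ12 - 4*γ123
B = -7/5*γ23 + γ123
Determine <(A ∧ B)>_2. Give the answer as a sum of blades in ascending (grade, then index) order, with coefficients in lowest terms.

step 1: -14/5*γ23 + 2*γ123
step 2: -14/5*γ23
Answer: -14/5*γ23


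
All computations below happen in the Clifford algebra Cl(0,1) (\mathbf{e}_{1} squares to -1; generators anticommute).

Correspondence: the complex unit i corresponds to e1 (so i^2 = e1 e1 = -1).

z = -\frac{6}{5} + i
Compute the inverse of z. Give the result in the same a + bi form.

In blades: z = -\frac{6}{5} + e_{1}.
With qbar = -\frac{6}{5} - e_{1} (scalar fixed, mapped units negated), z qbar = \frac{61}{25} (the sum of squared coefficients), so z^-1 = qbar / (\frac{61}{25}) = -\frac{30}{61} - \frac{25}{61} e_{1}; translating back:
Answer: -\frac{30}{61} - \frac{25}{61}i


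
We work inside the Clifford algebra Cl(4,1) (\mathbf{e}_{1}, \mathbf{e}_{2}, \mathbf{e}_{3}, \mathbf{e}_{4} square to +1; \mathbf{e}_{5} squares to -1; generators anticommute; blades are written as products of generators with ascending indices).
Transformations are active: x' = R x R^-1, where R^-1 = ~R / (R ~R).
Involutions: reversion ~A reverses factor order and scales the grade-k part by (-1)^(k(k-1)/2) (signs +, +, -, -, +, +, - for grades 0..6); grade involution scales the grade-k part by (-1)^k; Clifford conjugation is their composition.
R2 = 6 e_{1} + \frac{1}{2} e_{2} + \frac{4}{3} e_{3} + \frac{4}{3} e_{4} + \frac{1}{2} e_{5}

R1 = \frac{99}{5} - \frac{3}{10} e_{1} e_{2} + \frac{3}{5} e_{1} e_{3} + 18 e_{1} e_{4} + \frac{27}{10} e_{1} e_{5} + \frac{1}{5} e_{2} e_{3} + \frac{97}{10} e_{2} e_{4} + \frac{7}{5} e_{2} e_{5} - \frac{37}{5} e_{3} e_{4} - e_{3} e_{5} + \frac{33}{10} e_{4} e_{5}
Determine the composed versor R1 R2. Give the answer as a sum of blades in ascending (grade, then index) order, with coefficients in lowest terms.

Distribute over the terms of R2 (each basis-blade product reordered to ascending indices, repeated generators contracted through their squares):
R1 (6 e_{1}) = \frac{594}{5} e_{1} + \frac{9}{5} e_{2} - \frac{18}{5} e_{3} - 108 e_{4} - \frac{81}{5} e_{5} + \frac{6}{5} e_{1} e_{2} e_{3} + \frac{291}{5} e_{1} e_{2} e_{4} + \frac{42}{5} e_{1} e_{2} e_{5} - \frac{222}{5} e_{1} e_{3} e_{4} - 6 e_{1} e_{3} e_{5} + \frac{99}{5} e_{1} e_{4} e_{5}
R1 (\frac{1}{2} e_{2}) = -\frac{3}{20} e_{1} + \frac{99}{10} e_{2} - \frac{1}{10} e_{3} - \frac{97}{20} e_{4} - \frac{7}{10} e_{5} - \frac{3}{10} e_{1} e_{2} e_{3} - 9 e_{1} e_{2} e_{4} - \frac{27}{20} e_{1} e_{2} e_{5} - \frac{37}{10} e_{2} e_{3} e_{4} - \frac{1}{2} e_{2} e_{3} e_{5} + \frac{33}{20} e_{2} e_{4} e_{5}
R1 (\frac{4}{3} e_{3}) = \frac{4}{5} e_{1} + \frac{4}{15} e_{2} + \frac{132}{5} e_{3} + \frac{148}{15} e_{4} + \frac{4}{3} e_{5} - \frac{2}{5} e_{1} e_{2} e_{3} - 24 e_{1} e_{3} e_{4} - \frac{18}{5} e_{1} e_{3} e_{5} - \frac{194}{15} e_{2} e_{3} e_{4} - \frac{28}{15} e_{2} e_{3} e_{5} + \frac{22}{5} e_{3} e_{4} e_{5}
R1 (\frac{4}{3} e_{4}) = 24 e_{1} + \frac{194}{15} e_{2} - \frac{148}{15} e_{3} + \frac{132}{5} e_{4} - \frac{22}{5} e_{5} - \frac{2}{5} e_{1} e_{2} e_{4} + \frac{4}{5} e_{1} e_{3} e_{4} - \frac{18}{5} e_{1} e_{4} e_{5} + \frac{4}{15} e_{2} e_{3} e_{4} - \frac{28}{15} e_{2} e_{4} e_{5} + \frac{4}{3} e_{3} e_{4} e_{5}
R1 (\frac{1}{2} e_{5}) = -\frac{27}{20} e_{1} - \frac{7}{10} e_{2} + \frac{1}{2} e_{3} - \frac{33}{20} e_{4} + \frac{99}{10} e_{5} - \frac{3}{20} e_{1} e_{2} e_{5} + \frac{3}{10} e_{1} e_{3} e_{5} + 9 e_{1} e_{4} e_{5} + \frac{1}{10} e_{2} e_{3} e_{5} + \frac{97}{20} e_{2} e_{4} e_{5} - \frac{37}{10} e_{3} e_{4} e_{5}
Summing the partial products and collecting blades:
Answer: \frac{1421}{10} e_{1} + \frac{121}{5} e_{2} + \frac{40}{3} e_{3} - \frac{2347}{30} e_{4} - \frac{151}{15} e_{5} + \frac{1}{2} e_{1} e_{2} e_{3} + \frac{244}{5} e_{1} e_{2} e_{4} + \frac{69}{10} e_{1} e_{2} e_{5} - \frac{338}{5} e_{1} e_{3} e_{4} - \frac{93}{10} e_{1} e_{3} e_{5} + \frac{126}{5} e_{1} e_{4} e_{5} - \frac{491}{30} e_{2} e_{3} e_{4} - \frac{34}{15} e_{2} e_{3} e_{5} + \frac{139}{30} e_{2} e_{4} e_{5} + \frac{61}{30} e_{3} e_{4} e_{5}


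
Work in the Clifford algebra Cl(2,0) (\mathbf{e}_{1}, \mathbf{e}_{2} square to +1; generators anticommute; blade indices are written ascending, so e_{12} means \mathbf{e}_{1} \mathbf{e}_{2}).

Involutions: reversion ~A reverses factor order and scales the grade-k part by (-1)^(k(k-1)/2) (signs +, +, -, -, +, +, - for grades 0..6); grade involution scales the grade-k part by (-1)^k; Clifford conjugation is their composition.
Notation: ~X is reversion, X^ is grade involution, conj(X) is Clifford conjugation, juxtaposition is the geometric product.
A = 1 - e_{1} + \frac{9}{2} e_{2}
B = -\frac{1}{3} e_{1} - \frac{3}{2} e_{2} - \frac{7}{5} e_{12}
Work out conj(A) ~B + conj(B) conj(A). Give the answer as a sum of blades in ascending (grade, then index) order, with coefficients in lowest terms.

first term: \frac{77}{12} + \frac{179}{30} e_{1} - \frac{1}{10} e_{2} - \frac{8}{5} e_{12}
second term: -\frac{77}{12} - \frac{179}{30} e_{1} + \frac{1}{10} e_{2} - \frac{8}{5} e_{12}
Answer: -\frac{16}{5} e_{12}


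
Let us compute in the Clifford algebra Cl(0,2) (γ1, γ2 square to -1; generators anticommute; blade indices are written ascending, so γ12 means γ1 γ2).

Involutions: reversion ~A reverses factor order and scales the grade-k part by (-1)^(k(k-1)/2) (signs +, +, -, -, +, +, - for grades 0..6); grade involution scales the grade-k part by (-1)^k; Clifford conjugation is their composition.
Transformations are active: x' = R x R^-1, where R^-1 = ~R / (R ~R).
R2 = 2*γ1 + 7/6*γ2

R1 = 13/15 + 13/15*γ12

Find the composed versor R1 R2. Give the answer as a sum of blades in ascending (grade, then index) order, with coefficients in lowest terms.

Distribute over the terms of R1 (each basis-blade product reordered to ascending indices, repeated generators contracted through their squares):
(13/15) R2 = 26/15*γ1 + 91/90*γ2
(13/15*γ12) R2 = -91/90*γ1 + 26/15*γ2
Summing the partial products and collecting blades:
Answer: 13/18*γ1 + 247/90*γ2


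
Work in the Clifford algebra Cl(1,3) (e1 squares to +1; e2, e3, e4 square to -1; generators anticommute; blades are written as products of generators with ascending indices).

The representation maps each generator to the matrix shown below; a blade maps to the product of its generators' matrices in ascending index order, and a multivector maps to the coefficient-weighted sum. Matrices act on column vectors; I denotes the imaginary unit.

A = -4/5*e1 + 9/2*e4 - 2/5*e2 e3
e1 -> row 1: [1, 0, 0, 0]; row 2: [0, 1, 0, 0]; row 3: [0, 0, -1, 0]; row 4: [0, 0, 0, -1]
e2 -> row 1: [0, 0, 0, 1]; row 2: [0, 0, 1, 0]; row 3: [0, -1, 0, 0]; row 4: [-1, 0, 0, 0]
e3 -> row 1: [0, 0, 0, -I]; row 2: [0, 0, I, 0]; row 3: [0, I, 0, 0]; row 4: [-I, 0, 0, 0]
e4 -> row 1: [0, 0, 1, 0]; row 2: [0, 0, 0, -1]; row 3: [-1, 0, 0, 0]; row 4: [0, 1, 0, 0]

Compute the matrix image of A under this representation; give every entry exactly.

Bivector images (products of the table entries): rho(e2 e3) = rho(e2)rho(e3) = row 1: [-I, 0, 0, 0]; row 2: [0, I, 0, 0]; row 3: [0, 0, -I, 0]; row 4: [0, 0, 0, I].
M = (-4/5)*rho(e1) + (9/2)*rho(e4) + (-2/5)*rho(e2 e3), summed entrywise:
Answer: row 1: [-4/5 + 2*I/5, 0, 9/2, 0]; row 2: [0, -4/5 - 2*I/5, 0, -9/2]; row 3: [-9/2, 0, 4/5 + 2*I/5, 0]; row 4: [0, 9/2, 0, 4/5 - 2*I/5]


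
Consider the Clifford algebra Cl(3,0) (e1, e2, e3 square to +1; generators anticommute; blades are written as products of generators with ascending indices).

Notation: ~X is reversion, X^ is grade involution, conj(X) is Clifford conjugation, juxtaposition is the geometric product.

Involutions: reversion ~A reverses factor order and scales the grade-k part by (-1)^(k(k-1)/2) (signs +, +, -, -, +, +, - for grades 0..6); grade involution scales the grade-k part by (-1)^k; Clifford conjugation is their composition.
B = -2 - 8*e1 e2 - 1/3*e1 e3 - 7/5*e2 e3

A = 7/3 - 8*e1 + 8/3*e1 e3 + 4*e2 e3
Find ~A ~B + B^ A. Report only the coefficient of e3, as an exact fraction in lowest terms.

first term: 82/45 + 16*e1 - 64*e2 - 8/3*e3 + 316/15*e1 e2 + 343/9*e1 e3 - 151/15*e2 e3 - 56/5*e1 e2 e3
second term: 82/45 + 16*e1 - 64*e2 - 8/3*e3 - 316/15*e1 e2 - 343/9*e1 e3 + 151/15*e2 e3 + 56/5*e1 e2 e3
Answer: -16/3


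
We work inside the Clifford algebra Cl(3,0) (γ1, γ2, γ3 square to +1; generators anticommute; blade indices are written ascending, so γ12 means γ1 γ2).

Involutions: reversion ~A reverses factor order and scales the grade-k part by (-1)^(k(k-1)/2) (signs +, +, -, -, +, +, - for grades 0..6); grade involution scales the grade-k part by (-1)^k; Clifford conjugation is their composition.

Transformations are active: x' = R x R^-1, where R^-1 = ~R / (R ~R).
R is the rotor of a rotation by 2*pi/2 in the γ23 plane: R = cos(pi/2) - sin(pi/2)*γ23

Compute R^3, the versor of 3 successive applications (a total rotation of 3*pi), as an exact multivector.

The rotor phase is half the rotation angle and phases add under composition, so 3 steps in the γ23 plane accumulate phase 3*(pi/2) = 3*pi/2: R^3 = cos(3*pi/2) - sin(3*pi/2)*γ23.
cos(3*pi/2) = 0 and sin(3*pi/2) = -1, so R^3 = γ23. The net rotation is 1*pi (after discarding 1 full turn, each of which contributes a factor -1 to the rotor); the rotor keeps the half-angle phase exactly.
Answer: γ23


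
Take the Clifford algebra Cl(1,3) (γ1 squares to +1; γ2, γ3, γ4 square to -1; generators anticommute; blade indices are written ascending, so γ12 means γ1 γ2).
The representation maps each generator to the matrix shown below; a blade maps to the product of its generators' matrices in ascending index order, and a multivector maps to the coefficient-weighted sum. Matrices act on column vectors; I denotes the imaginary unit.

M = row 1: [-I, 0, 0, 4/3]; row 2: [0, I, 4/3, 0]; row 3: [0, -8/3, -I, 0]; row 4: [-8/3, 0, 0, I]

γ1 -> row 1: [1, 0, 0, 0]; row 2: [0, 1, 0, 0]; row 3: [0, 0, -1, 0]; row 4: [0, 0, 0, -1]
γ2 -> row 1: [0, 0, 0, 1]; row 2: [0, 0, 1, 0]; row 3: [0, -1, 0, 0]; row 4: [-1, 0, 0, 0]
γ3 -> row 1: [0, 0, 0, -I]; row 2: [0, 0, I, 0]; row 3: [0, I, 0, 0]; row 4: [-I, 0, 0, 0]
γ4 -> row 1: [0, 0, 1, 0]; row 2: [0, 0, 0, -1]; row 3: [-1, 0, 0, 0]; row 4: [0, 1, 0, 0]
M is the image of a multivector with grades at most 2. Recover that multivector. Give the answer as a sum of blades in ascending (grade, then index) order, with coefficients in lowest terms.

Method: the blade images are trace-orthogonal — tr(rho(e_A) rho(e_B)^-1) = 4 if A = B and 0 otherwise — and rho(e_A)^-1 = (e_A)^2 * rho(e_A) with (e_A)^2 = +1 or -1, so the coefficient of e_A in the preimage is (e_A)^2 * tr(M rho(e_A))/4.
Nonzero projections over blades of grade <= 2: γ2: (γ2)^2 = -1, tr(M rho(γ2)) = -8, coefficient 2; γ12: (γ12)^2 = +1, tr(M rho(γ12)) = -8/3, coefficient -2/3; γ23: (γ23)^2 = -1, tr(M rho(γ23)) = -4, coefficient 1. Every other blade of grade <= 2 projects to 0.
Answer: 2*γ2 - 2/3*γ12 + γ23


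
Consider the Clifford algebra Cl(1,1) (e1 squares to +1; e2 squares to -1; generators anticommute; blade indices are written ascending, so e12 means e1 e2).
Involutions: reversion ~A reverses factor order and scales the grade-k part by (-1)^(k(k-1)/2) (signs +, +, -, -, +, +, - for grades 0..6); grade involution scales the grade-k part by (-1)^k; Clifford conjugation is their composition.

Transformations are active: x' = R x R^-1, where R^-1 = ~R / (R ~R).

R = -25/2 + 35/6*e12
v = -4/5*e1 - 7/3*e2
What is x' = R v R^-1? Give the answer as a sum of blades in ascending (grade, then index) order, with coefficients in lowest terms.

~R = -25/2 - 35/6*e12, and R ~R = 1100/9, so R^-1 = ~R / (1100/9).
R v = 425/18*e1 + 203/6*e2
Answer: -1773/440*e1 - 1211/264*e2


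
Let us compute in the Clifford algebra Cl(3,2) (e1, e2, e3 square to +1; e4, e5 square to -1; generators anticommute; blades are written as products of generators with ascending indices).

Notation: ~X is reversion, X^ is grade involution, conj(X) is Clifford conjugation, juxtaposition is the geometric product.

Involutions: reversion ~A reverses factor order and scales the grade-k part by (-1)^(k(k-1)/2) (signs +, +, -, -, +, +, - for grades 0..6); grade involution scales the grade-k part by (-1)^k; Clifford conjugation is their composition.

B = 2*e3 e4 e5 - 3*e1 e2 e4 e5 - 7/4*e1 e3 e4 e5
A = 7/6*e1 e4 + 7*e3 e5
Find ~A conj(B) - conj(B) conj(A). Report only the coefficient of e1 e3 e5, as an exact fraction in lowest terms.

first term: 14*e4 - 49/4*e1 e4 - 7/2*e2 e5 - 49/24*e3 e5 - 7/3*e1 e3 e5 + 21*e1 e2 e3 e4
second term: 14*e4 - 49/4*e1 e4 - 7/2*e2 e5 - 49/24*e3 e5 + 7/3*e1 e3 e5 - 21*e1 e2 e3 e4
Answer: -14/3
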